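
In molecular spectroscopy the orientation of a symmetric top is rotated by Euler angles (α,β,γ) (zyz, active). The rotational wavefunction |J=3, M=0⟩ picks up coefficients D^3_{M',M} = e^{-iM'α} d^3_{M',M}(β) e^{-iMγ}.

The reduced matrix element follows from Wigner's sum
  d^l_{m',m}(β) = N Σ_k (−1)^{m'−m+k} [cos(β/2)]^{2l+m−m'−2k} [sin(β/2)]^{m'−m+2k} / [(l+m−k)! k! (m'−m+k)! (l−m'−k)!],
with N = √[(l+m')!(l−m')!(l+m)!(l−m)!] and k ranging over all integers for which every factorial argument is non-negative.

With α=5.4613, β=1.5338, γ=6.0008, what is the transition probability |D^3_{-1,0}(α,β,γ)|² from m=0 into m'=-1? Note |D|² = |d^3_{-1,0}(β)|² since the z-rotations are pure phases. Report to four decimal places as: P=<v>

P=0.1847

D^3_{-1,0}(5.4613,1.5338,6.0008) = e^{-i·-1·5.4613}·d^3_{-1,0}(1.5338)·e^{-i·0·6.0008}. Compute d first:
With c≡cos(β/2)=0.720065 and s≡sin(β/2)=0.693906, N=[2·24·6·6]^{1/2}=41.569219
k: max(0,(0)−(-1))=1 … min(3+(0),3−(-1))=3
  k=1: (−1)^0·41.5692/(12)·0.7201^5·0.6939^1 = +0.465319
  k=2: (−1)^1·41.5692/(4)·0.7201^3·0.6939^3 = -1.296373
  k=3: (−1)^2·41.5692/(12)·0.7201^1·0.6939^5 = +0.401298
d^3_{-1,0}(1.5338) = +0.465319 -1.296373 +0.401298 = -0.429756
|D^3_{-1,0}|² = |d^3_{-1,0}(β)|² = (-0.429756)² = 0.184691 (the z-rotation phases have unit modulus)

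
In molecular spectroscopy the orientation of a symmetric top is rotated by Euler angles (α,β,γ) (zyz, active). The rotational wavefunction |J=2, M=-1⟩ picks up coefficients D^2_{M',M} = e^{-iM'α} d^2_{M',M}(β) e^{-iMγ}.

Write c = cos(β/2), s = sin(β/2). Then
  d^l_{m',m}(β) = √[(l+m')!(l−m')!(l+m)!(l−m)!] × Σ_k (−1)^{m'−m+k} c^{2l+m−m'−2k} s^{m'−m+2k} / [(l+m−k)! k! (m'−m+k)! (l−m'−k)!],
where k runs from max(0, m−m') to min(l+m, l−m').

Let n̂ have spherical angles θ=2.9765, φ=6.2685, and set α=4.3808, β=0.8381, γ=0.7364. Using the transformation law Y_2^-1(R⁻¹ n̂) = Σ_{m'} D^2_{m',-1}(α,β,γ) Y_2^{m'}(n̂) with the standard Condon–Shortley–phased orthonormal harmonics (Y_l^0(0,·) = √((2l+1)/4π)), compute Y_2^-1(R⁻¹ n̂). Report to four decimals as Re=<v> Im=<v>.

Need the full column D^2_{m',-1} for m'=−2..2 at α=4.3808, β=0.8381, γ=0.7364.
cos(β/2)=0.913476, sin(β/2)=0.406893
d^2_{-2,-1}: single k=1 term ⇒ +0.620299;  D = -0.618637-0.045379i
d^2_{-1,-1}: k∈[0..1] ⇒ +0.696287 -0.414453 = +0.281834;  D = +0.110999-0.259055i
d^2_{0,-1}: k∈[0..1] ⇒ -0.759708 +0.150735 = -0.608974;  D = -0.451183-0.409002i
d^2_{1,-1}: k∈[0..1] ⇒ +0.414453 -0.027411 = +0.387043;  D = -0.339140+0.186511i
d^2_{2,-1}: single k=0 term ⇒ -0.123074;  D = +0.020970+0.121275i
Y_2^{m'}(θ=2.9765,φ=6.2685) and Σ D·Y over m':
  (-0.6186-0.0454i)·(+0.0104+0.0003i)  (+0.1110-0.2591i)·(-0.1252-0.0018i)  (-0.4512-0.4090i)·(+0.6052+0.0000i)  (-0.3391+0.1865i)·(+0.1252-0.0018i)  (+0.0210+0.1213i)·(+0.0104-0.0003i)
Y_2^-1(R⁻¹ n̂) = -0.335752-0.190729i

Re=-0.3358 Im=-0.1907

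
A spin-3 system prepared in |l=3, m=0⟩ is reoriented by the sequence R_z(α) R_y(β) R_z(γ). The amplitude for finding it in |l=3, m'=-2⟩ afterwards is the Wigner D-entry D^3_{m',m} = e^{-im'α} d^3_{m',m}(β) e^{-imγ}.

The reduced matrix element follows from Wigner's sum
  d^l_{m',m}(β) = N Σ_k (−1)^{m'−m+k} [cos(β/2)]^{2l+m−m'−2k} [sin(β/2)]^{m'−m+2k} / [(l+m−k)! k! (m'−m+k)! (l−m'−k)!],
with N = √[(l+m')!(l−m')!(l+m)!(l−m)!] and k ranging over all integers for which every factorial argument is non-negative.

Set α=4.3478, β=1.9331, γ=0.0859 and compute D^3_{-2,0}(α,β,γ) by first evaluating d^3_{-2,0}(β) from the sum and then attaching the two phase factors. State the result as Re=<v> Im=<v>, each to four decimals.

Re=0.3165 Im=-0.2827

D^3_{-2,0}(4.3478,1.9331,0.0859) = e^{-i·-2·4.3478}·d^3_{-2,0}(1.9331)·e^{-i·0·0.0859}. Compute d first:
Half-angle: c=0.568142, s=0.822931. N=√(1·120·6·6)=65.726707
k: max(0,(0)−(-2))=2 … min(3+(0),3−(-2))=3
  k=2: (−1)^0·65.7267/(12)·0.5681^4·0.8229^2 = +0.386469
  k=3: (−1)^1·65.7267/(12)·0.5681^2·0.8229^4 = -0.810825
d^3_{-2,0}(1.9331) = +0.386469 -0.810825 = -0.424356
Phases: e^{-i·(-2)·4.3478}=-0.745722+0.666257i, e^{-i·(0)·0.0859}=+1.000000+0.000000i ⇒ D=+0.316452-0.282730i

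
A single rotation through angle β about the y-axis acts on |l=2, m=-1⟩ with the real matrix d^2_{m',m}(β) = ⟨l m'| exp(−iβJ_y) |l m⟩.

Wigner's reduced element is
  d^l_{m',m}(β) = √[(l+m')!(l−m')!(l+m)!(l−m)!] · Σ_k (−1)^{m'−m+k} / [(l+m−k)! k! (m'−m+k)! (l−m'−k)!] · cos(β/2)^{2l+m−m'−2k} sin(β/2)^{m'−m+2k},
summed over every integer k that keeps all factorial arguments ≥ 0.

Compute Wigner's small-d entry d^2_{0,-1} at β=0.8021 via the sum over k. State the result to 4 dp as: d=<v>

d^2_{0,-1}(β=0.8021) via Wigner's sum:
c=cos(0.8021/2)=0.920652, s=sin(0.8021/2)=0.390385; N=√[2·2·1·6]=4.898979
The bounds max(0,m−m')=0 and min(l+m,l−m')=1 give 2 terms
  k=0: (−1)^1·4.8990/(2)·0.9207^3·0.3904^1 = -0.746199
  k=1: (−1)^2·4.8990/(2)·0.9207^1·0.3904^3 = +0.134169
d^2_{0,-1}(0.8021) = -0.746199 +0.134169 = -0.612031

d=-0.6120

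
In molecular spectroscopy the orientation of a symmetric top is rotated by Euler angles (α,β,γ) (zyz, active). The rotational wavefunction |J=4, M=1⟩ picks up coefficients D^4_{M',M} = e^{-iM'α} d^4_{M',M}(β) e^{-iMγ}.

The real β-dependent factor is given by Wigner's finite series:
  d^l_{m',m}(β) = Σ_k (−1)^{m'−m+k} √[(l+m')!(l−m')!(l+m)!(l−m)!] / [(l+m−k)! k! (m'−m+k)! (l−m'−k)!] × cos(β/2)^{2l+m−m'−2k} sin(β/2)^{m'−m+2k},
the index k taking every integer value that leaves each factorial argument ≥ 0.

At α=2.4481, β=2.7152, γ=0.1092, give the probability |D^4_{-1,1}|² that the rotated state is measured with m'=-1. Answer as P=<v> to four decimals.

Split into d^4_{-1,1}(β=2.7152) × two z-phases.
c=cos(2.7152/2)=0.211585, s=sin(2.7152/2)=0.977360; N=√[6·120·120·6]=720.000000
k∈{2,3,4,5} keeps every argument non-negative
  k=2: (−1)^0·720.0000/(72)·0.2116^6·0.9774^2 = +0.000857
  k=3: (−1)^1·720.0000/(24)·0.2116^4·0.9774^4 = -0.054863
  k=4: (−1)^2·720.0000/(48)·0.2116^2·0.9774^6 = +0.585312
  k=5: (−1)^3·720.0000/(720)·0.2116^0·0.9774^8 = -0.832598
d^4_{-1,1}(2.7152) = +0.000857 -0.054863 +0.585312 -0.832598 = -0.301292
|D^4_{-1,1}|² = |d^4_{-1,1}(β)|² = (-0.301292)² = 0.090777 (the z-rotation phases have unit modulus)

P=0.0908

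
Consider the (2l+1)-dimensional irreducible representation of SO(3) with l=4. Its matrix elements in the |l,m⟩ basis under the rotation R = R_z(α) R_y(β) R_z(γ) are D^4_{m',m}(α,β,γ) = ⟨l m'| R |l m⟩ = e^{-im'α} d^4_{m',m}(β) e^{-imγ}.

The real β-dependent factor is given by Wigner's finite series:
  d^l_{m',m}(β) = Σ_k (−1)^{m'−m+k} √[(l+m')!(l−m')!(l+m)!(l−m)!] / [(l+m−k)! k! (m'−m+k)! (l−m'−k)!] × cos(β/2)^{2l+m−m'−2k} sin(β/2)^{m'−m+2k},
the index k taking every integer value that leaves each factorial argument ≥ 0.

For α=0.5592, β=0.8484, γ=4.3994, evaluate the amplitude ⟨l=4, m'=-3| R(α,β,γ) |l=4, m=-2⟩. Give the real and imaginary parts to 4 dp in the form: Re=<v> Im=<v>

Re=-0.1549 Im=-0.2710

First d^4_{-3,-2}(β=0.8484), then the phase factors e^{-i(-3)α} and e^{-i(-2)γ}:
Half-angle: c=0.911368, s=0.411592. N=√(1·5040·2·720)=2693.993318
The bounds max(0,m−m')=1 and min(l+m,l−m')=2 give 2 terms
  k=1: (−1)^0·2693.9933/(720)·0.9114^7·0.4116^1 = +0.804245
  k=2: (−1)^1·2693.9933/(240)·0.9114^5·0.4116^3 = -0.492102
d^4_{-3,-2}(0.8484) = +0.804245 -0.492102 = +0.312143
Phases: e^{-i·(-3)·0.5592}=-0.106601+0.994302i, e^{-i·(-2)·4.3994}=-0.810391+0.585890i ⇒ D=-0.154874-0.271011i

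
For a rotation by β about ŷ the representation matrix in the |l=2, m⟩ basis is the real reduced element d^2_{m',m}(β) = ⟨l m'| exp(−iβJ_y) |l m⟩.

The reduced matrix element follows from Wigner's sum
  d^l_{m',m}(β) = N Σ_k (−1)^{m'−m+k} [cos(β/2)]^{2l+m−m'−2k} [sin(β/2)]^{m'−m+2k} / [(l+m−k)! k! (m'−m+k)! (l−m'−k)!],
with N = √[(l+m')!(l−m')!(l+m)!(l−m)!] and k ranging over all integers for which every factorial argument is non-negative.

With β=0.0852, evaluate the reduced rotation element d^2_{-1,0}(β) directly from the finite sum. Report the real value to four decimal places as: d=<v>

d=0.1038

d^2_{-1,0}(β=0.0852) via Wigner's sum:
Half-angle: c=0.999093, s=0.042587. N=√(1·6·2·2)=4.898979
k∈{1,2} keeps every argument non-negative
  k=1: (−1)^0·4.8990/(2)·0.9991^3·0.0426^1 = +0.104033
  k=2: (−1)^1·4.8990/(2)·0.9991^1·0.0426^3 = -0.000189
d^2_{-1,0}(0.0852) = +0.104033 -0.000189 = +0.103844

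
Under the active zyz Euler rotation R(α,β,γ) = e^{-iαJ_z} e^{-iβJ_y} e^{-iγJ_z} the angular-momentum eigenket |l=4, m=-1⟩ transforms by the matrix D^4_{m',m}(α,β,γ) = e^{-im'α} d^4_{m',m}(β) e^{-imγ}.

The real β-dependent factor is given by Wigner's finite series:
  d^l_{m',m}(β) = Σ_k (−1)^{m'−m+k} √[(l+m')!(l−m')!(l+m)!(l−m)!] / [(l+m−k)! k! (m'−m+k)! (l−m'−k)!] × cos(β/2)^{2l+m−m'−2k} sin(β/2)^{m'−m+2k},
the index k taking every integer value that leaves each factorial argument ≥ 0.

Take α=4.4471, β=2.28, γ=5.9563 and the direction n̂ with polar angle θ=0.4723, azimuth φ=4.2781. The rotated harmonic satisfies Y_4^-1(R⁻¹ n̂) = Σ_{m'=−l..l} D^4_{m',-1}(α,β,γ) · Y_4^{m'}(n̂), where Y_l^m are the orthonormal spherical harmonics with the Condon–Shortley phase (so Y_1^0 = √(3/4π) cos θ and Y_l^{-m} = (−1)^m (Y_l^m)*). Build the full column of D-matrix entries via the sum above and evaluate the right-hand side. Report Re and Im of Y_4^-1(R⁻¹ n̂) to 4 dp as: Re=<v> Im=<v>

Need the full column D^4_{m',-1} for m'=−4..4 at α=4.4471, β=2.28, γ=5.9563.
cos(β/2)=0.417595, sin(β/2)=0.908633
d^4_{-4,-1}: single k=3 term ⇒ +0.071291;  D = +0.012956-0.070104i
d^4_{-3,-1}: k∈[2..3] ⇒ +0.034752 -0.274216 = -0.239464;  D = -0.215828-0.103737i
d^4_{-2,-1}: k∈[1..3] ⇒ +0.008537 -0.202091 +0.637857 = +0.444303;  D = -0.290733+0.335975i
d^4_{-1,-1}: k∈[0..3] ⇒ +0.000925 -0.065675 +0.621864 -0.981391 = -0.424277;  D = +0.236817+0.352035i
d^4_{0,-1}: k∈[0..3] ⇒ -0.008999 +0.255627 -1.210248 +0.954973 = -0.008647;  D = -0.008189+0.002777i
d^4_{1,-1}: k∈[0..3] ⇒ +0.043783 -0.621864 +1.472086 -0.464633 = +0.429373;  D = +0.026431+0.428558i
d^4_{2,-1}: k∈[0..2] ⇒ -0.134727 +0.956785 -0.905967 = -0.083909;  D = +0.082174+0.016974i
d^4_{3,-1}: k∈[0..1] ⇒ +0.274216 -0.778955 = -0.504739;  D = -0.228131+0.450242i
d^4_{4,-1}: single k=0 term ⇒ -0.337522;  D = -0.250549-0.226155i
Y_4^{m'}(θ=0.4723,φ=4.2781) and Σ D·Y over m':
  (+0.0130-0.0701i)·(-0.0031+0.0187i)  (-0.2158-0.1037i)·(+0.1012-0.0278i)  (-0.2907+0.3360i)·(-0.2035-0.2406i)  (+0.2368+0.3520i)·(-0.2057+0.4436i)  (-0.0082+0.0028i)·(+0.1291+0.0000i)  (+0.0264+0.4286i)·(+0.2057+0.4436i)  (+0.0822+0.0170i)·(-0.2035+0.2406i)  (-0.2281+0.4502i)·(-0.1012-0.0278i)  (-0.2505-0.2262i)·(-0.0031-0.0187i)
Y_4^-1(R⁻¹ n̂) = -0.262715+0.112869i

Re=-0.2627 Im=0.1129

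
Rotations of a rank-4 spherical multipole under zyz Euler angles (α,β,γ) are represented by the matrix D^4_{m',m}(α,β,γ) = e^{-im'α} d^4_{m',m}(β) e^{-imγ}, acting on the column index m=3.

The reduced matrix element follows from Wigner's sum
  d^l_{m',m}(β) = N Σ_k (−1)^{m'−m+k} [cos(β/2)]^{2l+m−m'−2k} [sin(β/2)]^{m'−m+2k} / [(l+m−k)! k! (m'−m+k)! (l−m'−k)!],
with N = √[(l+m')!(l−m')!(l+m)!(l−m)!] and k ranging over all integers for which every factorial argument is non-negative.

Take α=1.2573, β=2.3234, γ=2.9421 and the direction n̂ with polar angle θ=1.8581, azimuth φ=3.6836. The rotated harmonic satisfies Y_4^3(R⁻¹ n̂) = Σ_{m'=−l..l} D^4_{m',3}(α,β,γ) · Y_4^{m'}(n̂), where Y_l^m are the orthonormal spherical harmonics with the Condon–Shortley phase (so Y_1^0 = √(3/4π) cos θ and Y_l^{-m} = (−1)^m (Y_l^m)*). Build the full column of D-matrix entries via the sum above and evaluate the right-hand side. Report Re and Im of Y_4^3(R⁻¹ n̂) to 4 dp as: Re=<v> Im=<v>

Need the full column D^4_{m',3} for m'=−4..4 at α=1.2573, β=2.3234, γ=2.9421.
cos(β/2)=0.397780, sin(β/2)=0.917481
d^4_{-4,3}: single k=7 term ⇒ +0.615697;  D = -0.488087+0.375305i
d^4_{-3,3}: k∈[6..7] ⇒ +0.660642 -0.502083 = +0.158559;  D = +0.053178+0.149376i
d^4_{-2,3}: k∈[5..6] ⇒ +0.459304 -0.814490 = -0.355186;  D = -0.355042+0.010127i
d^4_{-1,3}: k∈[4..5] ⇒ +0.234682 -0.749098 = -0.514416;  D = -0.144623+0.493668i
d^4_{0,3}: k∈[3..4] ⇒ +0.091006 -0.484149 = -0.393142;  D = +0.324812+0.221491i
d^4_{1,3}: k∈[2..3] ⇒ +0.026468 -0.234682 = -0.208214;  D = +0.164638-0.127466i
d^4_{2,3}: k∈[1..2] ⇒ +0.005410 -0.086336 = -0.080927;  D = -0.027394-0.076149i
d^4_{3,3}: k∈[0..1] ⇒ +0.000627 -0.023343 = -0.022716;  D = -0.022704+0.000723i
d^4_{4,3}: single k=0 term ⇒ -0.004089;  D = -0.001137+0.003928i
Y_4^{m'}(θ=1.8581,φ=3.6836) and Σ D·Y over m':
  (-0.4881+0.3753i)·(-0.2105-0.3095i)  (+0.0532+0.1494i)·(-0.0173-0.3124i)  (-0.3550+0.0101i)·(-0.0630+0.1191i)  (-0.1446+0.4937i)·(-0.2685+0.1617i)  (+0.3248+0.2215i)·(+0.0864+0.0000i)  (+0.1646-0.1275i)·(+0.2685+0.1617i)  (-0.0274-0.0761i)·(-0.0630-0.1191i)  (-0.0227+0.0007i)·(+0.0173-0.3124i)  (-0.0011+0.0039i)·(-0.2105+0.3095i)
Y_4^3(R⁻¹ n̂) = +0.329227-0.120452i

Re=0.3292 Im=-0.1205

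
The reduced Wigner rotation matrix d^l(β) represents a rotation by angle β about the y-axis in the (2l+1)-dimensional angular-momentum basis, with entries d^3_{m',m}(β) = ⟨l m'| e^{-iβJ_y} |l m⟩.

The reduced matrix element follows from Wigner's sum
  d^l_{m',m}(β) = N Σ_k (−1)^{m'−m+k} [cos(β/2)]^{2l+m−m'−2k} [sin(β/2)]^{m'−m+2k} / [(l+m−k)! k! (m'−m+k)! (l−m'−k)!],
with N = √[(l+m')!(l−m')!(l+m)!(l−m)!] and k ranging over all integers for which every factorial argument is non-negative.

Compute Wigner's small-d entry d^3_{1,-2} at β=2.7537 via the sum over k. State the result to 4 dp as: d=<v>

d=0.5117

d^3_{1,-2}(β=2.7537) via Wigner's sum:
Half-angle: c=0.192733, s=0.981251. N=√(24·2·1·120)=75.894664
The bounds max(0,m−m')=0 and min(l+m,l−m')=1 give 2 terms
  k=0: (−1)^3·75.8947/(12)·0.1927^3·0.9813^3 = -0.042780
  k=1: (−1)^4·75.8947/(24)·0.1927^1·0.9813^5 = +0.554443
d^3_{1,-2}(2.7537) = -0.042780 +0.554443 = +0.511663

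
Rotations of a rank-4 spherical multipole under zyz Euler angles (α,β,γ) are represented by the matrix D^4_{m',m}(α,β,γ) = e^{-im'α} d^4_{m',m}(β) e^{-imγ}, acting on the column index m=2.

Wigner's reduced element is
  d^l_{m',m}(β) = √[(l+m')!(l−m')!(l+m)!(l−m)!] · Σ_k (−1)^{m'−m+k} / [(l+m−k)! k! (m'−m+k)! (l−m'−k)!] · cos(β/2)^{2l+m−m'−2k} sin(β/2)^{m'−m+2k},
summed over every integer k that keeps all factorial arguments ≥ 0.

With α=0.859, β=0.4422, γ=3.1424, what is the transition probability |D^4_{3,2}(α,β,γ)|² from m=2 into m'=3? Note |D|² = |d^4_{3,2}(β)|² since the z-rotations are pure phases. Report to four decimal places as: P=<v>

D^4_{3,2}(0.859,0.4422,3.1424) = e^{-i·3·0.859}·d^4_{3,2}(0.4422)·e^{-i·2·3.1424}. Compute d first:
Half-angle: c=0.975657, s=0.219303. N=√(5040·1·720·2)=2693.993318
k∈{0,1} keeps every argument non-negative
  k=0: (−1)^1·2693.9933/(720)·0.9757^7·0.2193^1 = -0.690539
  k=1: (−1)^2·2693.9933/(240)·0.9757^5·0.2193^3 = +0.104666
d^4_{3,2}(0.4422) = -0.690539 +0.104666 = -0.585873
|D^4_{3,2}|² = |d^4_{3,2}(β)|² = (-0.585873)² = 0.343247 (the z-rotation phases have unit modulus)

P=0.3432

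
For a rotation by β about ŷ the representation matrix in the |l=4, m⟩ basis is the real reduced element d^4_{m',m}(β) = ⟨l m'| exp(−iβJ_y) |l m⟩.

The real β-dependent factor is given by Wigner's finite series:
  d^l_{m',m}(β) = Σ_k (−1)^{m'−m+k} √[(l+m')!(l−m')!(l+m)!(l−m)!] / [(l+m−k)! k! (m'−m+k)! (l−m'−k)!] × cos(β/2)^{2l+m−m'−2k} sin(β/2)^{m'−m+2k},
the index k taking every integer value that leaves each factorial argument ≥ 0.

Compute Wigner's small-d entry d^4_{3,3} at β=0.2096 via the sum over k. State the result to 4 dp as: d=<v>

d=0.8828

d^4_{3,3}(β=0.2096) via Wigner's sum:
With c≡cos(β/2)=0.994514 and s≡sin(β/2)=0.104608, N=[5040·1·5040·1]^{1/2}=5040.000000
k: max(0,(3)−(3))=0 … min(4+(3),4−(3))=1
  k=0: (−1)^0·5040.0000/(5040)·0.9945^8·0.1046^0 = +0.956942
  k=1: (−1)^1·5040.0000/(720)·0.9945^6·0.1046^2 = -0.074113
d^4_{3,3}(0.2096) = +0.956942 -0.074113 = +0.882829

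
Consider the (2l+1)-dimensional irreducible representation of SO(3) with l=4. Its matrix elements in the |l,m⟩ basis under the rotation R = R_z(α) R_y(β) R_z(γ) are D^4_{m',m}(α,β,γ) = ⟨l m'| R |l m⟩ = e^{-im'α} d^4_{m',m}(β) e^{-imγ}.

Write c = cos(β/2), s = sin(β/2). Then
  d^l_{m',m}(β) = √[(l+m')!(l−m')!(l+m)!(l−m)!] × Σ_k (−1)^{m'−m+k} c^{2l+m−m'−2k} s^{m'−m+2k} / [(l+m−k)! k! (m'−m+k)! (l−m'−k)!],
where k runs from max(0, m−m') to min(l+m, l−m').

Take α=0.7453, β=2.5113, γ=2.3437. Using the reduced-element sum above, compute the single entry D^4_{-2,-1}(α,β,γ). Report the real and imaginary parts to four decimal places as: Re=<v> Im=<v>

Re=-0.2125 Im=-0.1763

Split into d^4_{-2,-1}(β=2.5113) × two z-phases.
Half-angle: c=0.309956, s=0.950751. N=√(2·720·6·120)=1018.233765
The bounds max(0,m−m')=1 and min(l+m,l−m')=3 give 3 terms
  k=1: (−1)^0·1018.2338/(240)·0.3100^7·0.9508^1 = +0.001109
  k=2: (−1)^1·1018.2338/(48)·0.3100^5·0.9508^3 = -0.052156
  k=3: (−1)^2·1018.2338/(72)·0.3100^3·0.9508^5 = +0.327150
d^4_{-2,-1}(2.5113) = +0.001109 -0.052156 +0.327150 = +0.276103
Attach z-rotation phases: D = e^{-i(-2)(0.7453)}·(+0.276103)·e^{-i(-1)(2.3437)} = -0.212467-0.176326i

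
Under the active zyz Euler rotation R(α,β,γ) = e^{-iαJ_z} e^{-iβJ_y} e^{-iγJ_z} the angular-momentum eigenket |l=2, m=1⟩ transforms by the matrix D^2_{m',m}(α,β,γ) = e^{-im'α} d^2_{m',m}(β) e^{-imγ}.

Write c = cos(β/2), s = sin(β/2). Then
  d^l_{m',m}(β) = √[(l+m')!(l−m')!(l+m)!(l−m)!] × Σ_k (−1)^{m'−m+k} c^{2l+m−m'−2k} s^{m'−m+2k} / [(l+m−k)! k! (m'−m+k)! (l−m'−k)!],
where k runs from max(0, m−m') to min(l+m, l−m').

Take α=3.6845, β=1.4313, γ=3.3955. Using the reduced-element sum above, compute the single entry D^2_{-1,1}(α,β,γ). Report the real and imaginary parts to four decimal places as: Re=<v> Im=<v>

D^2_{-1,1}(3.6845,1.4313,3.3955) = e^{-i·-1·3.6845}·d^2_{-1,1}(1.4313)·e^{-i·1·3.3955}. Compute d first:
Half-angle: c=0.754667, s=0.656108. N=√(1·6·6·1)=6.000000
The bounds max(0,m−m')=2 and min(l+m,l−m')=3 give 2 terms
  k=2: (−1)^0·6.0000/(2)·0.7547^2·0.6561^2 = +0.735500
  k=3: (−1)^1·6.0000/(6)·0.7547^0·0.6561^4 = -0.185311
d^2_{-1,1}(1.4313) = +0.735500 -0.185311 = +0.550189
Attach z-rotation phases: D = e^{-i(-1)(3.6845)}·(+0.550189)·e^{-i(1)(3.3955)} = +0.527372+0.156800i

Re=0.5274 Im=0.1568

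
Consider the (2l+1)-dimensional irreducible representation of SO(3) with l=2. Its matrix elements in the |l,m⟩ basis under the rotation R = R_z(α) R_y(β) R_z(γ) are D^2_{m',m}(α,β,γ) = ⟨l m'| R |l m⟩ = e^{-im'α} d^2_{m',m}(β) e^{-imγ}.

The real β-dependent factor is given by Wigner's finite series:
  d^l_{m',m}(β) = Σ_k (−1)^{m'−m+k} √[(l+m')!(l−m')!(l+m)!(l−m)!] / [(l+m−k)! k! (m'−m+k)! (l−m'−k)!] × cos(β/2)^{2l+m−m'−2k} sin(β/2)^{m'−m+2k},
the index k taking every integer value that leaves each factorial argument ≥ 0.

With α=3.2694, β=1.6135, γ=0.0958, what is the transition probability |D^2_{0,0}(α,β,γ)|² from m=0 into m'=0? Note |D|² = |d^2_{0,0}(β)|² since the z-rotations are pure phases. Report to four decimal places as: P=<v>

P=0.2473

Split into d^2_{0,0}(β=1.6135) × two z-phases.
Half-angle: c=0.691849, s=0.722042. N=√(2·2·2·2)=4.000000
k: max(0,(0)−(0))=0 … min(2+(0),2−(0))=2
  k=0: (−1)^0·4.0000/(4)·0.6918^4·0.7220^0 = +0.229110
  k=1: (−1)^1·4.0000/(1)·0.6918^2·0.7220^2 = -0.998178
  k=2: (−1)^2·4.0000/(4)·0.6918^0·0.7220^4 = +0.271801
d^2_{0,0}(1.6135) = +0.229110 -0.998178 +0.271801 = -0.497266
|D^2_{0,0}|² = |d^2_{0,0}(β)|² = (-0.497266)² = 0.247274 (the z-rotation phases have unit modulus)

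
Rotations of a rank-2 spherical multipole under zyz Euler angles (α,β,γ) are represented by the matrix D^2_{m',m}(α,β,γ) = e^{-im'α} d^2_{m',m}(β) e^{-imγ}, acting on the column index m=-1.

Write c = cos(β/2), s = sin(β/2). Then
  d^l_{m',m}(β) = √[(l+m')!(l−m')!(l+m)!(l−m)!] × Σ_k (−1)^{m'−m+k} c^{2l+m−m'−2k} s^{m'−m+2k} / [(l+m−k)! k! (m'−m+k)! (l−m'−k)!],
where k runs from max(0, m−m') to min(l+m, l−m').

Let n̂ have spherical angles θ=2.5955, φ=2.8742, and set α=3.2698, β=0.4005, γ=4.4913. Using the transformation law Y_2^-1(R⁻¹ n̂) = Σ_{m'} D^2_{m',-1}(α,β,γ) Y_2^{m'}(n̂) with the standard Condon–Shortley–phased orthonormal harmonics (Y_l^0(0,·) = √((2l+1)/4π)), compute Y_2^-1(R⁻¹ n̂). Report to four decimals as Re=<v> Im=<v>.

Re=-0.0118 Im=0.3707

Need the full column D^2_{m',-1} for m'=−2..2 at α=3.2698, β=0.4005, γ=4.4913.
cos(β/2)=0.980017, sin(β/2)=0.198914
d^2_{-2,-1}: single k=1 term ⇒ +0.374453;  D = +0.013225-0.374219i
d^2_{-1,-1}: k∈[0..1] ⇒ +0.922432 -0.114004 = +0.808428;  D = +0.074980+0.804943i
d^2_{0,-1}: k∈[0..1] ⇒ -0.458609 +0.018893 = -0.439716;  D = +0.096426+0.429013i
d^2_{1,-1}: k∈[0..1] ⇒ +0.114004 -0.001566 = +0.112439;  D = +0.038481+0.105649i
d^2_{2,-1}: single k=0 term ⇒ -0.015426;  D = +0.007089+0.013701i
Y_2^{m'}(θ=2.5955,φ=2.8742) and Σ D·Y over m':
  (+0.0132-0.3742i)·(+0.0896+0.0531i)  (+0.0750+0.8049i)·(+0.3307+0.0906i)  (+0.0964+0.4290i)·(+0.3756+0.0000i)  (+0.0385+0.1056i)·(-0.3307+0.0906i)  (+0.0071+0.0137i)·(+0.0896-0.0531i)
Y_2^-1(R⁻¹ n̂) = -0.011788+0.370660i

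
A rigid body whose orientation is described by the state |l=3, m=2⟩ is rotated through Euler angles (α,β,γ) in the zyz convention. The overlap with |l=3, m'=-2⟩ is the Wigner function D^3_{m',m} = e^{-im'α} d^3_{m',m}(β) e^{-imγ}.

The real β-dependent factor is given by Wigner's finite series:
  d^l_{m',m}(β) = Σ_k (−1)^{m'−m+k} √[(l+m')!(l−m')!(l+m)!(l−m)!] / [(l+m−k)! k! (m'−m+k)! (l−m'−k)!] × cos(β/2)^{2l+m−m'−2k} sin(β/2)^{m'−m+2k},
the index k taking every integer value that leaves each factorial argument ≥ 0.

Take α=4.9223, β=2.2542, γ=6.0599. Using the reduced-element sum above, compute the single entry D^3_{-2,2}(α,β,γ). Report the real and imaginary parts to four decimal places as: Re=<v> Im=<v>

First d^3_{-2,2}(β=2.2542), then the phase factors e^{-i(-2)α} and e^{-i(2)γ}:
c=cos(2.2542/2)=0.429281, s=sin(2.2542/2)=0.903171; N=√[1·120·120·1]=120.000000
The bounds max(0,m−m')=4 and min(l+m,l−m')=5 give 2 terms
  k=4: (−1)^0·120.0000/(24)·0.4293^2·0.9032^4 = +0.613102
  k=5: (−1)^1·120.0000/(120)·0.4293^0·0.9032^6 = -0.542775
d^3_{-2,2}(2.2542) = +0.613102 -0.542775 = +0.070327
Attach z-rotation phases: D = e^{-i(-2)(4.9223)}·(+0.070327)·e^{-i(2)(6.0599)} = -0.045542-0.053589i

Re=-0.0455 Im=-0.0536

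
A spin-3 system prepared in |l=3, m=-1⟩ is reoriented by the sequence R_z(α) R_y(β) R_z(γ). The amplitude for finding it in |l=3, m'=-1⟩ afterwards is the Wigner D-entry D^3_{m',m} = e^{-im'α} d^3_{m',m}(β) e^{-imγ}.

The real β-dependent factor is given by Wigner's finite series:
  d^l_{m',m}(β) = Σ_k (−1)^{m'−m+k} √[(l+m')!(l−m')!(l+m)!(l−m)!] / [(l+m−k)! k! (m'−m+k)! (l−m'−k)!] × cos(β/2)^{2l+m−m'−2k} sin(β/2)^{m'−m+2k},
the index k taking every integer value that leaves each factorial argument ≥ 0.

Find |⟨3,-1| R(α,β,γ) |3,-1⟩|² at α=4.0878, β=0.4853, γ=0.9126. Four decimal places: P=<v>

P=0.1984

First d^3_{-1,-1}(β=0.4853), then the phase factors e^{-i(-1)α} and e^{-i(-1)γ}:
With c≡cos(β/2)=0.970705 and s≡sin(β/2)=0.240276, N=[2·24·2·24]^{1/2}=48.000000
k: max(0,(-1)−(-1))=0 … min(3+(-1),3−(-1))=2
  k=0: (−1)^0·48.0000/(48)·0.9707^6·0.2403^0 = +0.836609
  k=1: (−1)^1·48.0000/(6)·0.9707^4·0.2403^2 = -0.410071
  k=2: (−1)^2·48.0000/(8)·0.9707^2·0.2403^4 = +0.018844
d^3_{-1,-1}(0.4853) = +0.836609 -0.410071 +0.018844 = +0.445382
|D^3_{-1,-1}|² = |d^3_{-1,-1}(β)|² = (+0.445382)² = 0.198365 (the z-rotation phases have unit modulus)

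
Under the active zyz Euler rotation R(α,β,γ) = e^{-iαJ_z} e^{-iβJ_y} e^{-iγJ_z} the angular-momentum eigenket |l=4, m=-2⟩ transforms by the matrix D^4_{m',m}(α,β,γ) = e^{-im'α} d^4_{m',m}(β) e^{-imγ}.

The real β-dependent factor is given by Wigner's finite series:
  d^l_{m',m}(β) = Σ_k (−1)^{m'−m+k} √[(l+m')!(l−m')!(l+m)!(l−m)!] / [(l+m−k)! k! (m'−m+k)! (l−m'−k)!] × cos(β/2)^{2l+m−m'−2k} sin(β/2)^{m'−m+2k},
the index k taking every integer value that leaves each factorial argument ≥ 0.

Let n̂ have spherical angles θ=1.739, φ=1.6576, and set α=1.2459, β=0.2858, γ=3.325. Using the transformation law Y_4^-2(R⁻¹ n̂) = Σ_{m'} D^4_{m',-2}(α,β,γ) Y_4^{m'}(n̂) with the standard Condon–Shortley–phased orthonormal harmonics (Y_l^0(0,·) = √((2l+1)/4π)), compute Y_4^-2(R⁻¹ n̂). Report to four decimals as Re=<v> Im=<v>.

Re=-0.2803 Im=0.1347

Need the full column D^4_{m',-2} for m'=−4..4 at α=1.2459, β=0.2858, γ=3.325.
cos(β/2)=0.989807, sin(β/2)=0.142414
d^4_{-4,-2}: single k=2 term ⇒ +0.100923;  D = +0.060111-0.081068i
d^4_{-3,-2}: k∈[1..2] ⇒ +0.495988 -0.030803 = +0.465185;  D = -0.265678-0.381853i
d^4_{-2,-2}: k∈[0..2] ⇒ +0.921308 -0.228871 +0.005923 = +0.698359;  D = -0.670584+0.194993i
d^4_{-1,-2}: k∈[0..2] ⇒ -0.562398 +0.058213 -0.000803 = -0.504988;  D = +0.021162-0.504545i
d^4_{0,-2}: k∈[0..2] ⇒ +0.180939 -0.009989 +0.000078 = +0.171027;  D = +0.159650+0.061338i
d^4_{1,-2}: k∈[0..2] ⇒ -0.038809 +0.001205 -0.000005 = -0.037608;  D = -0.023989+0.028964i
d^4_{2,-2}: k∈[0..2] ⇒ +0.005923 -0.000098 +0.000000 = +0.005825;  D = -0.003065-0.004953i
d^4_{3,-2}: k∈[0..1] ⇒ -0.000638 +0.000004 = -0.000633;  D = +0.000617-0.000144i
d^4_{4,-2}: single k=0 term ⇒ +0.000043;  D = -0.000004+0.000043i
Y_4^{m'}(θ=1.739,φ=1.6576) and Σ D·Y over m':
  (+0.0601-0.0811i)·(+0.3931-0.1423i)  (-0.2657-0.3819i)·(-0.0517-0.1940i)  (-0.6706+0.1950i)·(+0.2574-0.0451i)  (+0.0212-0.5045i)·(-0.0190-0.2181i)  (+0.1596+0.0613i)·(+0.2313+0.0000i)  (-0.0240+0.0290i)·(+0.0190-0.2181i)  (-0.0031-0.0050i)·(+0.2574+0.0451i)  (+0.0006-0.0001i)·(+0.0517-0.1940i)  (-0.0000+0.0000i)·(+0.3931+0.1423i)
Y_4^-2(R⁻¹ n̂) = -0.280303+0.134748i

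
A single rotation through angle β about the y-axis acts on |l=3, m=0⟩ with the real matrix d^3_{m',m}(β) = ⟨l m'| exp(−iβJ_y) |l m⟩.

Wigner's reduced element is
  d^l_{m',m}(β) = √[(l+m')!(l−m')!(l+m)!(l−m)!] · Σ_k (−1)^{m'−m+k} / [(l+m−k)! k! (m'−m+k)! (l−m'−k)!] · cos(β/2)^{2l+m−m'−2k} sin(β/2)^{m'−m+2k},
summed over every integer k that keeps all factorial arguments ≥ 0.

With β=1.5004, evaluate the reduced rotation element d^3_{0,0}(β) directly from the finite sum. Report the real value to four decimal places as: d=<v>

d^3_{0,0}(β=1.5004) via Wigner's sum:
c=cos(1.5004/2)=0.731553, s=sin(1.5004/2)=0.681785; N=√[6·6·6·6]=36.000000
The bounds max(0,m−m')=0 and min(l+m,l−m')=3 give 4 terms
  k=0: (−1)^0·36.0000/(36)·0.7316^6·0.6818^0 = +0.153276
  k=1: (−1)^1·36.0000/(4)·0.7316^4·0.6818^2 = -1.198173
  k=2: (−1)^2·36.0000/(4)·0.7316^2·0.6818^4 = +1.040695
  k=3: (−1)^3·36.0000/(36)·0.7316^0·0.6818^6 = -0.100435
d^3_{0,0}(1.5004) = +0.153276 -1.198173 +1.040695 -0.100435 = -0.104637

d=-0.1046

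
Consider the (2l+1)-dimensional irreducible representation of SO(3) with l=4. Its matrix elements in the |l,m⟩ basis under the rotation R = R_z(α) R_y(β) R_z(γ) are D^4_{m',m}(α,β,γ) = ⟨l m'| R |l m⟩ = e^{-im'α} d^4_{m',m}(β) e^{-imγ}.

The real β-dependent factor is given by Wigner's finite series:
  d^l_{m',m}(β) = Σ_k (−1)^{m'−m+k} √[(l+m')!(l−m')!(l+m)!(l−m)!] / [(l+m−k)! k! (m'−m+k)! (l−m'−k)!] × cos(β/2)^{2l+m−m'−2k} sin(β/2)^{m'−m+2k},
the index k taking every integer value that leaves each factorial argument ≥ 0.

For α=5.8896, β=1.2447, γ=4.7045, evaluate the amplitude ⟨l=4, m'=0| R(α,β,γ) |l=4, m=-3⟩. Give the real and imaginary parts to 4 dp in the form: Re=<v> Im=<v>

Split into d^4_{0,-3}(β=1.2447) × two z-phases.
c=cos(1.2447/2)=0.812511, s=sin(1.2447/2)=0.582946; N=√[24·24·1·5040]=1703.830978
The bounds max(0,m−m')=0 and min(l+m,l−m')=1 give 2 terms
  k=0: (−1)^3·1703.8310/(144)·0.8125^5·0.5829^3 = -0.830032
  k=1: (−1)^4·1703.8310/(144)·0.8125^3·0.5829^5 = +0.427261
d^4_{0,-3}(1.2447) = -0.830032 +0.427261 = -0.402771
Attach z-rotation phases: D = e^{-i(0)(5.8896)}·(-0.402771)·e^{-i(-3)(4.7045)} = -0.009531-0.402658i

Re=-0.0095 Im=-0.4027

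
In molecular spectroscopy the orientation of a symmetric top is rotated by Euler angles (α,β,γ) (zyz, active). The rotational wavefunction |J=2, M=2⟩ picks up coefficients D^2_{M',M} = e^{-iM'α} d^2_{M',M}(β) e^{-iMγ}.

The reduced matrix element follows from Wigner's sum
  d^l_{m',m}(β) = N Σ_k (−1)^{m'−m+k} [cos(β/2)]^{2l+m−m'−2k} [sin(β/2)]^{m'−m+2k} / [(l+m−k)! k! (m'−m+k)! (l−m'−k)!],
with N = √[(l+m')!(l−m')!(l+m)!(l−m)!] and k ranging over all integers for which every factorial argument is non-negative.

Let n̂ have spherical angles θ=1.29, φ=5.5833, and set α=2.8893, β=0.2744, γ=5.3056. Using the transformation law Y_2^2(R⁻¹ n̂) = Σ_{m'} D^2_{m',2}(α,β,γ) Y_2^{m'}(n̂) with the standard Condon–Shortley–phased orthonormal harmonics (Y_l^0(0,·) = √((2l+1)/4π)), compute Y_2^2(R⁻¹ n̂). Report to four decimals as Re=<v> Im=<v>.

Need the full column D^2_{m',2} for m'=−2..2 at α=2.8893, β=0.2744, γ=5.3056.
cos(β/2)=0.990603, sin(β/2)=0.136770
d^2_{-2,2}: single k=4 term ⇒ +0.000350;  D = +0.000042+0.000347i
d^2_{-1,2}: single k=3 term ⇒ +0.005069;  D = +0.000668-0.005025i
d^2_{0,2}: single k=2 term ⇒ +0.044963;  D = -0.016860+0.041682i
d^2_{1,2}: single k=1 term ⇒ +0.265901;  D = +0.158083-0.213806i
d^2_{2,2}: single k=0 term ⇒ +0.962938;  D = -0.747641+0.606863i
Y_2^{m'}(θ=1.29,φ=5.5833) and Σ D·Y over m':
  (+0.0000+0.0003i)·(+0.0607+0.3514i)  (+0.0007-0.0050i)·(+0.1573+0.1325i)  (-0.0169+0.0417i)·(-0.2427+0.0000i)  (+0.1581-0.2138i)·(-0.1573+0.1325i)  (-0.7476+0.6069i)·(+0.0607-0.3514i)
Y_2^2(R⁻¹ n̂) = +0.176079+0.343362i

Re=0.1761 Im=0.3434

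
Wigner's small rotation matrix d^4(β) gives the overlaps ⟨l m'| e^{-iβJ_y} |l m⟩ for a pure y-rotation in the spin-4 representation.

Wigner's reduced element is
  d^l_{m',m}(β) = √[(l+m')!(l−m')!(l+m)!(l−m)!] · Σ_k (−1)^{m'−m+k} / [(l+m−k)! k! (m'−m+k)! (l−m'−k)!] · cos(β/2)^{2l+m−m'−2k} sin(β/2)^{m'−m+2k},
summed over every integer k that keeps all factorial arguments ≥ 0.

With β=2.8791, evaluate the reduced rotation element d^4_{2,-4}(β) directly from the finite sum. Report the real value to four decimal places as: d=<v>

d=0.0860

d^4_{2,-4}(β=2.8791) via Wigner's sum:
c=cos(2.8791/2)=0.130870, s=sin(2.8791/2)=0.991400; N=√[720·2·1·40320]=7619.763776
The bounds max(0,m−m')=0 and min(l+m,l−m')=0 give 1 term
  k=0: (−1)^6·7619.7638/(1440)·0.1309^2·0.9914^6 = +0.086050
d^4_{2,-4}(2.8791) = +0.086050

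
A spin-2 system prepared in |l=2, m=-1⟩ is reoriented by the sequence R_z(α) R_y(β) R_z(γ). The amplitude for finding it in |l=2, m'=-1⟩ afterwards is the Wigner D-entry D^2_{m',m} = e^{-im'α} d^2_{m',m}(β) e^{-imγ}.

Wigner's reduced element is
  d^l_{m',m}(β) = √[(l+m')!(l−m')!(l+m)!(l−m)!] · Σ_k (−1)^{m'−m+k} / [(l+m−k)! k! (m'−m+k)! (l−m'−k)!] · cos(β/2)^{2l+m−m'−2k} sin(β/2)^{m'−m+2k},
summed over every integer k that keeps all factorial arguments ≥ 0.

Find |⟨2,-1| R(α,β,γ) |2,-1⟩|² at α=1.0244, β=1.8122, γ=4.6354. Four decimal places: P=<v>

P=0.3163

D^2_{-1,-1}(1.0244,1.8122,4.6354) = e^{-i·-1·1.0244}·d^2_{-1,-1}(1.8122)·e^{-i·-1·4.6354}. Compute d first:
Half-angle: c=0.616820, s=0.787104. N=√(1·6·1·6)=6.000000
k: max(0,(-1)−(-1))=0 … min(2+(-1),2−(-1))=1
  k=0: (−1)^0·6.0000/(6)·0.6168^4·0.7871^0 = +0.144755
  k=1: (−1)^1·6.0000/(2)·0.6168^2·0.7871^2 = -0.707136
d^2_{-1,-1}(1.8122) = +0.144755 -0.707136 = -0.562380
|D^2_{-1,-1}|² = |d^2_{-1,-1}(β)|² = (-0.562380)² = 0.316272 (the z-rotation phases have unit modulus)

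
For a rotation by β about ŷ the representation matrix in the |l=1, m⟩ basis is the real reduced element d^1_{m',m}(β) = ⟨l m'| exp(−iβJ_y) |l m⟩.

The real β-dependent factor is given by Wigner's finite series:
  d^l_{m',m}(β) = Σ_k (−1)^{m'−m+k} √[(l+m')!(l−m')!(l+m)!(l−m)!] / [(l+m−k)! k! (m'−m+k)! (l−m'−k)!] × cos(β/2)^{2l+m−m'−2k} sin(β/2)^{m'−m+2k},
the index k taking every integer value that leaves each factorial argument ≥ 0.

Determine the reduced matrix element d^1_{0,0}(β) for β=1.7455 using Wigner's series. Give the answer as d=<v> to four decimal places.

d^1_{0,0}(β=1.7455) via Wigner's sum:
c=cos(1.7455/2)=0.642722, s=sin(1.7455/2)=0.766099; N=√[1·1·1·1]=1.000000
k: max(0,(0)−(0))=0 … min(1+(0),1−(0))=1
  k=0: (−1)^0·1.0000/(1)·0.6427^2·0.7661^0 = +0.413092
  k=1: (−1)^1·1.0000/(1)·0.6427^0·0.7661^2 = -0.586908
d^1_{0,0}(1.7455) = +0.413092 -0.586908 = -0.173816

d=-0.1738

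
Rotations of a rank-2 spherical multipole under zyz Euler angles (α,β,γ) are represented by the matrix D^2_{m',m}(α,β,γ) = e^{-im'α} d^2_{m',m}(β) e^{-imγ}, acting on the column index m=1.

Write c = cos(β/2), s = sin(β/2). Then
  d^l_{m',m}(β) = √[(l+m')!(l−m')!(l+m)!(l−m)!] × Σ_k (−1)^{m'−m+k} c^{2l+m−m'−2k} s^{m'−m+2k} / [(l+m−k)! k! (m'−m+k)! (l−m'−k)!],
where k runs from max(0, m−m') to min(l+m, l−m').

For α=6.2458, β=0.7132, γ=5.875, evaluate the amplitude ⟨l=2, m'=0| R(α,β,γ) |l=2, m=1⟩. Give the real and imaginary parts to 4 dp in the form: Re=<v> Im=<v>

Re=0.5562 Im=0.2405

Split into d^2_{0,1}(β=0.7132) × two z-phases.
Half-angle: c=0.937089, s=0.349090. N=√(2·2·6·1)=4.898979
The bounds max(0,m−m')=1 and min(l+m,l−m')=2 give 2 terms
  k=1: (−1)^0·4.8990/(2)·0.9371^3·0.3491^1 = +0.703649
  k=2: (−1)^1·4.8990/(2)·0.9371^1·0.3491^3 = -0.097649
d^2_{0,1}(0.7132) = +0.703649 -0.097649 = +0.605999
Attach z-rotation phases: D = e^{-i(0)(6.2458)}·(+0.605999)·e^{-i(1)(5.875)} = +0.556212+0.240548i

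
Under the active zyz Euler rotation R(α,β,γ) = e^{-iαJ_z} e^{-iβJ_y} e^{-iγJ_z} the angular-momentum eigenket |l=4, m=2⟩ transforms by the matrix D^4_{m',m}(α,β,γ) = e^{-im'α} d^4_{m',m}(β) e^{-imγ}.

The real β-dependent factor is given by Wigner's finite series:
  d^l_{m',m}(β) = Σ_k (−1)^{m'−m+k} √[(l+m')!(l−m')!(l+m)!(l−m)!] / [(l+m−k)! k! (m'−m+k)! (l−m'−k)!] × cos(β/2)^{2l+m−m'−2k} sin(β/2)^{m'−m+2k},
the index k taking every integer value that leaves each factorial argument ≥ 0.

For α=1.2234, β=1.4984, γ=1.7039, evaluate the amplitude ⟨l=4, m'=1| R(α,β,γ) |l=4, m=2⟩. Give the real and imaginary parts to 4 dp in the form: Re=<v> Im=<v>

Re=0.0220 Im=-0.2701

First d^4_{1,2}(β=1.4984), then the phase factors e^{-i(1)α} and e^{-i(2)γ}:
With c≡cos(β/2)=0.732234 and s≡sin(β/2)=0.681053, N=[120·6·720·2]^{1/2}=1018.233765
The bounds max(0,m−m')=1 and min(l+m,l−m')=3 give 3 terms
  k=1: (−1)^0·1018.2338/(240)·0.7322^7·0.6811^1 = +0.326112
  k=2: (−1)^1·1018.2338/(48)·0.7322^5·0.6811^3 = -1.410583
  k=3: (−1)^2·1018.2338/(72)·0.7322^3·0.6811^5 = +0.813523
d^4_{1,2}(1.4984) = +0.326112 -1.410583 +0.813523 = -0.270949
Attach z-rotation phases: D = e^{-i(1)(1.2234)}·(-0.270949)·e^{-i(2)(1.7039)} = +0.021974-0.270056i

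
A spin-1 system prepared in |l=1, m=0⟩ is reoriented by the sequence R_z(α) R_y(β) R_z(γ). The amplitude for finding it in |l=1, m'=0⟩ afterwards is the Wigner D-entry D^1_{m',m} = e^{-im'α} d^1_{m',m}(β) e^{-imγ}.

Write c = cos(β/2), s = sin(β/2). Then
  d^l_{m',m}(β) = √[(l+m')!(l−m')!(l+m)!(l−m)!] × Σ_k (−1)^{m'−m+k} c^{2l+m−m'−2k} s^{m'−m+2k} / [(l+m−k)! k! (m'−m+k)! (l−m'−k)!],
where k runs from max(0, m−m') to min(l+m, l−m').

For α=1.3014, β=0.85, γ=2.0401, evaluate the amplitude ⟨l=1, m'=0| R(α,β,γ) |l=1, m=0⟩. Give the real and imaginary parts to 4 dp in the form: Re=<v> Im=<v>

Split into d^1_{0,0}(β=0.85) × two z-phases.
Half-angle: c=0.911039, s=0.412321. N=√(1·1·1·1)=1.000000
k: max(0,(0)−(0))=0 … min(1+(0),1−(0))=1
  k=0: (−1)^0·1.0000/(1)·0.9110^2·0.4123^0 = +0.829992
  k=1: (−1)^1·1.0000/(1)·0.9110^0·0.4123^2 = -0.170008
d^1_{0,0}(0.85) = +0.829992 -0.170008 = +0.659983
Phases: e^{-i·(0)·1.3014}=+1.000000+0.000000i, e^{-i·(0)·2.0401}=+1.000000+0.000000i ⇒ D=+0.659983+0.000000i

Re=0.6600 Im=0.0000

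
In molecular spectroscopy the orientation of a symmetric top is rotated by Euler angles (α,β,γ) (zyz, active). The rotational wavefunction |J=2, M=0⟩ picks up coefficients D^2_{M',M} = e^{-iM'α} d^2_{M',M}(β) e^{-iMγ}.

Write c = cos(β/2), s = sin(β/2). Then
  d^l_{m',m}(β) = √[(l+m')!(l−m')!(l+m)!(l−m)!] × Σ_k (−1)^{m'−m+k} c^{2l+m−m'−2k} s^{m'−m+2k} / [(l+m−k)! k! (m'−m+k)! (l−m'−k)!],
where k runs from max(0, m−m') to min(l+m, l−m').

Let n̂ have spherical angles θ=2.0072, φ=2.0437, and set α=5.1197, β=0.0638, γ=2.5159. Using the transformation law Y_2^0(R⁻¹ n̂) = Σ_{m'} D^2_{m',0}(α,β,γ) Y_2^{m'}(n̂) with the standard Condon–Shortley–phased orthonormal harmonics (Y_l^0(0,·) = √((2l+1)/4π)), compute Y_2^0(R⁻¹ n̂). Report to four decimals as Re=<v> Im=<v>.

Need the full column D^2_{m',0} for m'=−2..2 at α=5.1197, β=0.0638, γ=2.5159.
cos(β/2)=0.999491, sin(β/2)=0.031895
d^2_{-2,0}: single k=2 term ⇒ +0.002489;  D = -0.001708-0.001811i
d^2_{-1,0}: k∈[1..2] ⇒ +0.078006 -0.000079 = +0.077927;  D = +0.030870-0.071552i
d^2_{0,0}: k∈[0..2] ⇒ +0.997967 -0.004065 +0.000001 = +0.993903;  D = +0.993903+0.000000i
d^2_{1,0}: k∈[0..1] ⇒ -0.078006 +0.000079 = -0.077927;  D = -0.030870-0.071552i
d^2_{2,0}: single k=0 term ⇒ +0.002489;  D = -0.001708+0.001811i
Y_2^{m'}(θ=2.0072,φ=2.0437) and Σ D·Y over m':
  (-0.0017-0.0018i)·(-0.1856+0.2573i)  (+0.0309-0.0716i)·(+0.1348+0.2635i)  (+0.9939+0.0000i)·(-0.1463+0.0000i)  (-0.0309-0.0716i)·(-0.1348+0.2635i)  (-0.0017+0.0018i)·(-0.1856-0.2573i)
Y_2^0(R⁻¹ n̂) = -0.097865-0.000000i

Re=-0.0979 Im=0.0000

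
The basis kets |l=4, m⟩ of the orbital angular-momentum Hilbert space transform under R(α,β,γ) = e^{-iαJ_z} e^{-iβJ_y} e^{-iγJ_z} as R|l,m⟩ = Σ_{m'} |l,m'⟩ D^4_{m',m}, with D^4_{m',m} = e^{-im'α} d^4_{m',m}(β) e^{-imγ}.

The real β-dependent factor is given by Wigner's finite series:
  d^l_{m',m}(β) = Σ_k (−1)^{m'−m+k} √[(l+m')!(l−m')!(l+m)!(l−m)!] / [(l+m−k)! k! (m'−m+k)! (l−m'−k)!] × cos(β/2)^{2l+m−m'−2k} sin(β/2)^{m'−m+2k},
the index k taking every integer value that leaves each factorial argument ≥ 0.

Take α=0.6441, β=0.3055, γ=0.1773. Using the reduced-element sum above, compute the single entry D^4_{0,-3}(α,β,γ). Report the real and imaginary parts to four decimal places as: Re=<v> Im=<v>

First d^4_{0,-3}(β=0.3055), then the phase factors e^{-i(0)α} and e^{-i(-3)γ}:
c=cos(0.3055/2)=0.988356, s=sin(0.3055/2)=0.152157; N=√[24·24·1·5040]=1703.830978
k∈{0,1} keeps every argument non-negative
  k=0: (−1)^3·1703.8310/(144)·0.9884^5·0.1522^3 = -0.039310
  k=1: (−1)^4·1703.8310/(144)·0.9884^3·0.1522^5 = +0.000932
d^4_{0,-3}(0.3055) = -0.039310 +0.000932 = -0.038379
D = (+1.000000+0.000000i)·(-0.038379)·(+0.861845+0.507172i) = -0.033076-0.019464i

Re=-0.0331 Im=-0.0195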